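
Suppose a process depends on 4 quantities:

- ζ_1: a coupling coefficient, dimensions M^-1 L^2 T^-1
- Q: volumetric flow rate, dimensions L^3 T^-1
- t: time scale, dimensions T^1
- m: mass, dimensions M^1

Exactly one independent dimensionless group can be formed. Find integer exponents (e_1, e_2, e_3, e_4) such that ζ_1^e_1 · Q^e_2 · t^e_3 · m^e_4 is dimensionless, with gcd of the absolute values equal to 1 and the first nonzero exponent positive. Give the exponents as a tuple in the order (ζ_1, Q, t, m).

M: e_1·(-1) + e_2·(0) + e_3·(0) + e_4·(1) = 0
L: e_1·(2) + e_2·(3) + e_3·(0) + e_4·(0) = 0
T: e_1·(-1) + e_2·(-1) + e_3·(1) + e_4·(0) = 0
Solving this homogeneous linear system for the smallest-integer solution (first nonzero entry positive) gives (3, -2, 1, 3).

(3, -2, 1, 3)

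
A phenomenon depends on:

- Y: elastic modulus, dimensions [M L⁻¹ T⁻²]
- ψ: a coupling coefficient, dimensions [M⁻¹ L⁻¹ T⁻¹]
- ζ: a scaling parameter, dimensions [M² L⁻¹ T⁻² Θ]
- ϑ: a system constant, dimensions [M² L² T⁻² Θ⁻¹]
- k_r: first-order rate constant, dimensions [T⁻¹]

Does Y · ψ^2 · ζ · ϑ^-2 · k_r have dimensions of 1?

Sum the exponent of each base dimension across the product:
  M: [Y]_M + 2·[ψ]_M + [ζ]_M − 2·[ϑ]_M + [k_r]_M = (1) + 2·(-1) + (2) − 2·(2) + (0) = -3
  L: [Y]_L + 2·[ψ]_L + [ζ]_L − 2·[ϑ]_L + [k_r]_L = (-1) + 2·(-1) + (-1) − 2·(2) + (0) = -8
  T: [Y]_T + 2·[ψ]_T + [ζ]_T − 2·[ϑ]_T + [k_r]_T = (-2) + 2·(-1) + (-2) − 2·(-2) + (-1) = -3
  Θ: [Y]_Θ + 2·[ψ]_Θ + [ζ]_Θ − 2·[ϑ]_Θ + [k_r]_Θ = (0) + 2·(0) + (1) − 2·(-1) + (0) = 3
Net dimensions [M⁻³ L⁻⁸ T⁻³ Θ³] ≠ [1] — not dimensionless.

no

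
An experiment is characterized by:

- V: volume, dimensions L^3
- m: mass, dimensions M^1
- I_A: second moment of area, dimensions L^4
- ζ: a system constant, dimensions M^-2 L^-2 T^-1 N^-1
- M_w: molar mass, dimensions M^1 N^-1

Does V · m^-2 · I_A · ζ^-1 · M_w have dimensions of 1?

no

Sum the exponent of each base dimension across the product:
  M: [V]_M − 2·[m]_M + [I_A]_M − [ζ]_M + [M_w]_M = (0) − 2·(1) + (0) − (-2) + (1) = 1
  L: [V]_L − 2·[m]_L + [I_A]_L − [ζ]_L + [M_w]_L = (3) − 2·(0) + (4) − (-2) + (0) = 9
  T: [V]_T − 2·[m]_T + [I_A]_T − [ζ]_T + [M_w]_T = (0) − 2·(0) + (0) − (-1) + (0) = 1
  N: [V]_N − 2·[m]_N + [I_A]_N − [ζ]_N + [M_w]_N = (0) − 2·(0) + (0) − (-1) + (-1) = 0
Net dimensions [M L⁹ T] ≠ [1] — not dimensionless.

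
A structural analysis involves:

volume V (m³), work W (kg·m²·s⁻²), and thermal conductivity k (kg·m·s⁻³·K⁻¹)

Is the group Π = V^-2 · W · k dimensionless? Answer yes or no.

Sum the exponent of each base dimension across the product:
  M: −2·[V]_M + [W]_M + [k]_M = −2·(0) + (1) + (1) = 2
  L: −2·[V]_L + [W]_L + [k]_L = −2·(3) + (2) + (1) = -3
  T: −2·[V]_T + [W]_T + [k]_T = −2·(0) + (-2) + (-3) = -5
  Θ: −2·[V]_Θ + [W]_Θ + [k]_Θ = −2·(0) + (0) + (-1) = -1
Net dimensions [M² L⁻³ T⁻⁵ Θ⁻¹] ≠ [1] — not dimensionless.

no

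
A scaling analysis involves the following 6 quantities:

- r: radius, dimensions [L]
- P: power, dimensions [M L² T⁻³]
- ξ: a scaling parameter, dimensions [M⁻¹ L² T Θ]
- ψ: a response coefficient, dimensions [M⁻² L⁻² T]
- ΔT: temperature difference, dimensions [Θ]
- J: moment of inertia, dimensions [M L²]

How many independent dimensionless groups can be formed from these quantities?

2

There are 6 variables and 4 base dimensions (M, L, T, Θ).
The dimension matrix has rank 4.
Independent dimensionless groups: 6 − 4 = 2.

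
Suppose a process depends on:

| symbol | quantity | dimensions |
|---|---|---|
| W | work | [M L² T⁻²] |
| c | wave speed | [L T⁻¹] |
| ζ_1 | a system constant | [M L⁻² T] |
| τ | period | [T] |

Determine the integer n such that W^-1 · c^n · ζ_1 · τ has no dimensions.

Balance the L exponent: (1)·n from c, plus −(2) + (-2) + (0) = -4 from the rest, must sum to zero.
n − 4 = 0, so n = 4.

4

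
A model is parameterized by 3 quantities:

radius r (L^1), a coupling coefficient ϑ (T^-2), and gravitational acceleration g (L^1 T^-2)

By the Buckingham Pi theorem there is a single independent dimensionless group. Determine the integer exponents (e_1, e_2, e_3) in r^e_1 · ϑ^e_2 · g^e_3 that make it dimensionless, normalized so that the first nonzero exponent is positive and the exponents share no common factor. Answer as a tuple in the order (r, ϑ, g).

(1, 1, -1)

L: e_1·(1) + e_2·(0) + e_3·(1) = 0
T: e_1·(0) + e_2·(-2) + e_3·(-2) = 0
Solving this homogeneous linear system for the smallest-integer solution (first nonzero entry positive) gives (1, 1, -1).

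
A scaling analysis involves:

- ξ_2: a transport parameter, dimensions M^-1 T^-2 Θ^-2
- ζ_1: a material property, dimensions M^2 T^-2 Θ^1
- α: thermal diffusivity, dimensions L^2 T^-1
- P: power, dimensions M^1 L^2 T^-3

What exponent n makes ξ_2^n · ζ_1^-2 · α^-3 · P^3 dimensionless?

Balance the M exponent: (-1)·n from ξ_2, plus −2·(2) − 3·(0) + 3·(1) = -1 from the rest, must sum to zero.
−n − 1 = 0, so n = -1.

-1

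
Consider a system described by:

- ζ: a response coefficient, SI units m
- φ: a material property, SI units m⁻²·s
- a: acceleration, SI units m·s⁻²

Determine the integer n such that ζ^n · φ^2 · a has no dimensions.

3

Balance the L exponent: (1)·n from ζ, plus 2·(-2) + (1) = -3 from the rest, must sum to zero.
n − 3 = 0, so n = 3.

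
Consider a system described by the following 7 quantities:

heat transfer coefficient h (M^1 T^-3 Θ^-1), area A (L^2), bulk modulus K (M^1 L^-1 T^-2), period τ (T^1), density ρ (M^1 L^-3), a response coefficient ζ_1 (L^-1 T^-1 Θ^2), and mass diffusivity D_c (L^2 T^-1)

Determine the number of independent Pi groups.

3

There are 7 variables and 4 base dimensions (M, L, T, Θ).
The dimension matrix has rank 4.
Independent dimensionless groups: 7 − 4 = 3.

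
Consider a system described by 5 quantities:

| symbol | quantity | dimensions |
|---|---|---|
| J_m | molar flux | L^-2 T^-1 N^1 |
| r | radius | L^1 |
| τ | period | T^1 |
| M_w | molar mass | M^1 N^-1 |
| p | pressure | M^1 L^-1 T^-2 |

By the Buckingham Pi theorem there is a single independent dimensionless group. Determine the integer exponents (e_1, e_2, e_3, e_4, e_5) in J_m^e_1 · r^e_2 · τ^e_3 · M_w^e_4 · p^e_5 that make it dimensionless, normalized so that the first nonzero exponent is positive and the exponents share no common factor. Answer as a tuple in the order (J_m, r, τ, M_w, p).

M: e_1·(0) + e_2·(0) + e_3·(0) + e_4·(1) + e_5·(1) = 0
L: e_1·(-2) + e_2·(1) + e_3·(0) + e_4·(0) + e_5·(-1) = 0
T: e_1·(-1) + e_2·(0) + e_3·(1) + e_4·(0) + e_5·(-2) = 0
N: e_1·(1) + e_2·(0) + e_3·(0) + e_4·(-1) + e_5·(0) = 0
Solving this homogeneous linear system for the smallest-integer solution (first nonzero entry positive) gives (1, 1, -1, 1, -1).

(1, 1, -1, 1, -1)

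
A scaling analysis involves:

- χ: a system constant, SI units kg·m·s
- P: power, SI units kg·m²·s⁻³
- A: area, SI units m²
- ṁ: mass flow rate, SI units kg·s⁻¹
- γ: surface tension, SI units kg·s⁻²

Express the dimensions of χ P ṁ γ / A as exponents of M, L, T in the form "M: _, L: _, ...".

Collect each base-dimension exponent across the product:
  M: (1) + (1) − (0) + (1) + (1) = 4
  L: (1) + (2) − (2) + (0) + (0) = 1
  T: (1) + (-3) − (0) + (-1) + (-2) = -5
So the dimensions are [M⁴ L T⁻⁵].

M: 4, L: 1, T: -5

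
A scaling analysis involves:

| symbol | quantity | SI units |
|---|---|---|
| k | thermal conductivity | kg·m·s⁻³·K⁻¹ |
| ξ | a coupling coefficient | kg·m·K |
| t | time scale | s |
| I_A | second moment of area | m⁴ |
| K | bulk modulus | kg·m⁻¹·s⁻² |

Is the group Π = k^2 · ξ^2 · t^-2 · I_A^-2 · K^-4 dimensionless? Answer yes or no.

Sum the exponent of each base dimension across the product:
  M: 2·[k]_M + 2·[ξ]_M − 2·[t]_M − 2·[I_A]_M − 4·[K]_M = 2·(1) + 2·(1) − 2·(0) − 2·(0) − 4·(1) = 0
  L: 2·[k]_L + 2·[ξ]_L − 2·[t]_L − 2·[I_A]_L − 4·[K]_L = 2·(1) + 2·(1) − 2·(0) − 2·(4) − 4·(-1) = 0
  T: 2·[k]_T + 2·[ξ]_T − 2·[t]_T − 2·[I_A]_T − 4·[K]_T = 2·(-3) + 2·(0) − 2·(1) − 2·(0) − 4·(-2) = 0
  Θ: 2·[k]_Θ + 2·[ξ]_Θ − 2·[t]_Θ − 2·[I_A]_Θ − 4·[K]_Θ = 2·(-1) + 2·(1) − 2·(0) − 2·(0) − 4·(0) = 0
All base exponents vanish — dimensionless.

yes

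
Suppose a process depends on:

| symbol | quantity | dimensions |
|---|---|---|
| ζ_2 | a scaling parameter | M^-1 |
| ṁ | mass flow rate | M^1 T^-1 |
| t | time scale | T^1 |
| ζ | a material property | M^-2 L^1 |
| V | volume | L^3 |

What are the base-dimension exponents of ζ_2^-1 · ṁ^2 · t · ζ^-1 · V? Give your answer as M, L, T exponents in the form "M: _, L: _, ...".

Collect each base-dimension exponent across the product:
  M: −(-1) + 2·(1) + (0) − (-2) + (0) = 5
  L: −(0) + 2·(0) + (0) − (1) + (3) = 2
  T: −(0) + 2·(-1) + (1) − (0) + (0) = -1
So the dimensions are [M⁵ L² T⁻¹].

M: 5, L: 2, T: -1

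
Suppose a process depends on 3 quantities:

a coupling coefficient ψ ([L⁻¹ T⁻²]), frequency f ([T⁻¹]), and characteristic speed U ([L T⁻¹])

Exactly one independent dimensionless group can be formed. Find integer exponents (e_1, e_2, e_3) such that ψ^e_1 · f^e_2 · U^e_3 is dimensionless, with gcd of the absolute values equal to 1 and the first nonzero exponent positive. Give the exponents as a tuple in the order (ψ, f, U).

(1, -3, 1)

L: e_1·(-1) + e_2·(0) + e_3·(1) = 0
T: e_1·(-2) + e_2·(-1) + e_3·(-1) = 0
Solving this homogeneous linear system for the smallest-integer solution (first nonzero entry positive) gives (1, -3, 1).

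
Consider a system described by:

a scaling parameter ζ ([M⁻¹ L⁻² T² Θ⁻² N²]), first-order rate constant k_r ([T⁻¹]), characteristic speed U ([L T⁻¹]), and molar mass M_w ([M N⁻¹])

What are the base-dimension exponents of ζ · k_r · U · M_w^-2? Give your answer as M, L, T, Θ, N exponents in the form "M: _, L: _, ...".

Collect each base-dimension exponent across the product:
  M: (-1) + (0) + (0) − 2·(1) = -3
  L: (-2) + (0) + (1) − 2·(0) = -1
  T: (2) + (-1) + (-1) − 2·(0) = 0
  Θ: (-2) + (0) + (0) − 2·(0) = -2
  N: (2) + (0) + (0) − 2·(-1) = 4
So the dimensions are [M⁻³ L⁻¹ Θ⁻² N⁴].

M: -3, L: -1, T: 0, Θ: -2, N: 4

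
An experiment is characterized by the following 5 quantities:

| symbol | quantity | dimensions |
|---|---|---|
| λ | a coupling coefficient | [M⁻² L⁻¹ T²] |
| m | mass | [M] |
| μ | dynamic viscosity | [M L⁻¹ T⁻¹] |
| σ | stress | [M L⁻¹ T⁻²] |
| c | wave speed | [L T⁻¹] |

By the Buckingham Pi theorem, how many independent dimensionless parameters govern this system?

There are 5 variables and 3 base dimensions (M, L, T).
The dimension matrix has rank 3.
Independent dimensionless groups: 5 − 3 = 2.

2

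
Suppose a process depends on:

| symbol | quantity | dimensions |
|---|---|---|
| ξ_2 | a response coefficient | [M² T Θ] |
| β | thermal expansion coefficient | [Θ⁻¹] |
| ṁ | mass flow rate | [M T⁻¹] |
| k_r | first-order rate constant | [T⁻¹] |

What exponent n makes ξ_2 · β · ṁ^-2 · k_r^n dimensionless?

Balance the T exponent: (-1)·n from k_r, plus (1) + (0) − 2·(-1) = 3 from the rest, must sum to zero.
−n + 3 = 0, so n = 3.

3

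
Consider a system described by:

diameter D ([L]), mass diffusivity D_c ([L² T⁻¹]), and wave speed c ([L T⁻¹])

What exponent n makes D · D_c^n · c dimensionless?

Balance the L exponent: (2)·n from D_c, plus (1) + (1) = 2 from the rest, must sum to zero.
2n + 2 = 0, so n = -1.

-1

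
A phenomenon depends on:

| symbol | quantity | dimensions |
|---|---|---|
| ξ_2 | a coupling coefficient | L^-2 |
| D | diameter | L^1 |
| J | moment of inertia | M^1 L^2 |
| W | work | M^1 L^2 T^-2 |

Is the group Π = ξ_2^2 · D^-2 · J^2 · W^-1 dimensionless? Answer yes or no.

Sum the exponent of each base dimension across the product:
  M: 2·[ξ_2]_M − 2·[D]_M + 2·[J]_M − [W]_M = 2·(0) − 2·(0) + 2·(1) − (1) = 1
  L: 2·[ξ_2]_L − 2·[D]_L + 2·[J]_L − [W]_L = 2·(-2) − 2·(1) + 2·(2) − (2) = -4
  T: 2·[ξ_2]_T − 2·[D]_T + 2·[J]_T − [W]_T = 2·(0) − 2·(0) + 2·(0) − (-2) = 2
Net dimensions [M L⁻⁴ T²] ≠ [1] — not dimensionless.

no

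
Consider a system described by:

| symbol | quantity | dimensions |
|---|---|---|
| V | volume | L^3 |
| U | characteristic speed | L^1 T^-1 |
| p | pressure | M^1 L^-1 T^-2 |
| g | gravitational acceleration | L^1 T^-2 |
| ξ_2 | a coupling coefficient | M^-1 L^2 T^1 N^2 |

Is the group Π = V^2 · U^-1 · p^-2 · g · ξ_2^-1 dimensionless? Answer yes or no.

no

Sum the exponent of each base dimension across the product:
  M: 2·[V]_M − [U]_M − 2·[p]_M + [g]_M − [ξ_2]_M = 2·(0) − (0) − 2·(1) + (0) − (-1) = -1
  L: 2·[V]_L − [U]_L − 2·[p]_L + [g]_L − [ξ_2]_L = 2·(3) − (1) − 2·(-1) + (1) − (2) = 6
  T: 2·[V]_T − [U]_T − 2·[p]_T + [g]_T − [ξ_2]_T = 2·(0) − (-1) − 2·(-2) + (-2) − (1) = 2
  N: 2·[V]_N − [U]_N − 2·[p]_N + [g]_N − [ξ_2]_N = 2·(0) − (0) − 2·(0) + (0) − (2) = -2
Net dimensions [M⁻¹ L⁶ T² N⁻²] ≠ [1] — not dimensionless.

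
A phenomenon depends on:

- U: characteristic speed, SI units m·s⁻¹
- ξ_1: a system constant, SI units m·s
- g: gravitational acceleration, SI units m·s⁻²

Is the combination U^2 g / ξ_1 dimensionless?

Sum the exponent of each base dimension across the product:
  L: 2·[U]_L − [ξ_1]_L + [g]_L = 2·(1) − (1) + (1) = 2
  T: 2·[U]_T − [ξ_1]_T + [g]_T = 2·(-1) − (1) + (-2) = -5
Net dimensions [L² T⁻⁵] ≠ [1] — not dimensionless.

no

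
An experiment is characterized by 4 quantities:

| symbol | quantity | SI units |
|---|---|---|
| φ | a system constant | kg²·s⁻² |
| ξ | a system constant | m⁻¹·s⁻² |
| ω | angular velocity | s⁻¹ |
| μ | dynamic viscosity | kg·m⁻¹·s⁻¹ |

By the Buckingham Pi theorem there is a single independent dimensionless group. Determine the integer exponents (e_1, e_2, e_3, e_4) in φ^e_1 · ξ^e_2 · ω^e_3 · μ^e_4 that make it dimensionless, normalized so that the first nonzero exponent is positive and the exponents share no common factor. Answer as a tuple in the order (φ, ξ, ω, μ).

(1, 2, -4, -2)

M: e_1·(2) + e_2·(0) + e_3·(0) + e_4·(1) = 0
L: e_1·(0) + e_2·(-1) + e_3·(0) + e_4·(-1) = 0
T: e_1·(-2) + e_2·(-2) + e_3·(-1) + e_4·(-1) = 0
Solving this homogeneous linear system for the smallest-integer solution (first nonzero entry positive) gives (1, 2, -4, -2).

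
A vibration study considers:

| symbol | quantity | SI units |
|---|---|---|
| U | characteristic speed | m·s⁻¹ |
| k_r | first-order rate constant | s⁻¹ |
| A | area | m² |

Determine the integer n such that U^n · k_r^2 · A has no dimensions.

-2

Balance the L exponent: (1)·n from U, plus 2·(0) + (2) = 2 from the rest, must sum to zero.
n + 2 = 0, so n = -2.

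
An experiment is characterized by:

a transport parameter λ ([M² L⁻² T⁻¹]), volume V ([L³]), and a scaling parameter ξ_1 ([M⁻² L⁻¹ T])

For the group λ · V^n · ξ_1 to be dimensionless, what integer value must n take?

Balance the L exponent: (3)·n from V, plus (-2) + (-1) = -3 from the rest, must sum to zero.
3n − 3 = 0, so n = 1.

1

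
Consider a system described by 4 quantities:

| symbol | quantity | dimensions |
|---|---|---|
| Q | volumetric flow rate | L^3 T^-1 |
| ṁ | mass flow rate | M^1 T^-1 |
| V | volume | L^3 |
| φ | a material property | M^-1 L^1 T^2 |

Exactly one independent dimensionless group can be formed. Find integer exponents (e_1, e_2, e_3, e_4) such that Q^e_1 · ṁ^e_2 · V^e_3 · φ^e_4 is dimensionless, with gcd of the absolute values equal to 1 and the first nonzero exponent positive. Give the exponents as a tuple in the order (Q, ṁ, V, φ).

M: e_1·(0) + e_2·(1) + e_3·(0) + e_4·(-1) = 0
L: e_1·(3) + e_2·(0) + e_3·(3) + e_4·(1) = 0
T: e_1·(-1) + e_2·(-1) + e_3·(0) + e_4·(2) = 0
Solving this homogeneous linear system for the smallest-integer solution (first nonzero entry positive) gives (3, 3, -4, 3).

(3, 3, -4, 3)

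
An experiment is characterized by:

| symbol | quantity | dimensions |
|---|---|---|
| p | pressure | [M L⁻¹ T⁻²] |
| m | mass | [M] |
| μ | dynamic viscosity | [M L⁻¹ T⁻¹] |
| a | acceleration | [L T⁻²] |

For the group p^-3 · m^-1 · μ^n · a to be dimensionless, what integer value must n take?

Balance the M exponent: (1)·n from μ, plus −3·(1) − (1) + (0) = -4 from the rest, must sum to zero.
n − 4 = 0, so n = 4.

4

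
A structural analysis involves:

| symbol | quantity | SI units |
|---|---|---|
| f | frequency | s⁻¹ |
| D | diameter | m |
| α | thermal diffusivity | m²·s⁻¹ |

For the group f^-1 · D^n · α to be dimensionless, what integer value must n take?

-2

Balance the L exponent: (1)·n from D, plus −(0) + (2) = 2 from the rest, must sum to zero.
n + 2 = 0, so n = -2.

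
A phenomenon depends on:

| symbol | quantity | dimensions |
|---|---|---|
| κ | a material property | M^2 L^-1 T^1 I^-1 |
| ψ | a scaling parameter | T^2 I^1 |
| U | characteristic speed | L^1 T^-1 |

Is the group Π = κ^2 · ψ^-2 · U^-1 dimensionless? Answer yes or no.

Sum the exponent of each base dimension across the product:
  M: 2·[κ]_M − 2·[ψ]_M − [U]_M = 2·(2) − 2·(0) − (0) = 4
  L: 2·[κ]_L − 2·[ψ]_L − [U]_L = 2·(-1) − 2·(0) − (1) = -3
  T: 2·[κ]_T − 2·[ψ]_T − [U]_T = 2·(1) − 2·(2) − (-1) = -1
  I: 2·[κ]_I − 2·[ψ]_I − [U]_I = 2·(-1) − 2·(1) − (0) = -4
Net dimensions [M⁴ L⁻³ T⁻¹ I⁻⁴] ≠ [1] — not dimensionless.

no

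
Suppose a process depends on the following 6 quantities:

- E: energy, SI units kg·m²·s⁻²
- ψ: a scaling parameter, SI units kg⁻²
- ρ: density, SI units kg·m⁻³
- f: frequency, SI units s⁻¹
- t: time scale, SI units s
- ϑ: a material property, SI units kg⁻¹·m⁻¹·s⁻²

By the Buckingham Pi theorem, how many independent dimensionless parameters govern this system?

3

There are 6 variables and 3 base dimensions (M, L, T).
The dimension matrix has rank 3.
Independent dimensionless groups: 6 − 3 = 3.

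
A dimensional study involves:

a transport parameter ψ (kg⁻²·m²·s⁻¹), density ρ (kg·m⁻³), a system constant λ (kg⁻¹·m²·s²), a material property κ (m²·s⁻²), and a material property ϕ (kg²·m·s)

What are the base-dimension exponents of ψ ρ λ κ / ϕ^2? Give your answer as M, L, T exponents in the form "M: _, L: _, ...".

M: -6, L: 1, T: -3

Collect each base-dimension exponent across the product:
  M: (-2) + (1) + (-1) + (0) − 2·(2) = -6
  L: (2) + (-3) + (2) + (2) − 2·(1) = 1
  T: (-1) + (0) + (2) + (-2) − 2·(1) = -3
So the dimensions are [M⁻⁶ L T⁻³].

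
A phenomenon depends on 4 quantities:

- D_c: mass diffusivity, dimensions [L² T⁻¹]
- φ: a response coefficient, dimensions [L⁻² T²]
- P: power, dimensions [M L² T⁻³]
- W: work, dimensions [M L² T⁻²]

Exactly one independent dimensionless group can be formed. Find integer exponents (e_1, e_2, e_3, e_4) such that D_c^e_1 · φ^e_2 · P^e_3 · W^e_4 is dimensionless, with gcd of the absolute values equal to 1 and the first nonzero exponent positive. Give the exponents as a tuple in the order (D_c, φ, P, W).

M: e_1·(0) + e_2·(0) + e_3·(1) + e_4·(1) = 0
L: e_1·(2) + e_2·(-2) + e_3·(2) + e_4·(2) = 0
T: e_1·(-1) + e_2·(2) + e_3·(-3) + e_4·(-2) = 0
Solving this homogeneous linear system for the smallest-integer solution (first nonzero entry positive) gives (1, 1, 1, -1).

(1, 1, 1, -1)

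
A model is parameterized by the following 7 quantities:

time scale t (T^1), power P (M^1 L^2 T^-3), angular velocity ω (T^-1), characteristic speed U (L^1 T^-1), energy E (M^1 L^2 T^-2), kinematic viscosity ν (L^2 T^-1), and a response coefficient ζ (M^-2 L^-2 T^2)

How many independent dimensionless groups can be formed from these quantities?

4

There are 7 variables and 3 base dimensions (M, L, T).
The dimension matrix has rank 3.
Independent dimensionless groups: 7 − 3 = 4.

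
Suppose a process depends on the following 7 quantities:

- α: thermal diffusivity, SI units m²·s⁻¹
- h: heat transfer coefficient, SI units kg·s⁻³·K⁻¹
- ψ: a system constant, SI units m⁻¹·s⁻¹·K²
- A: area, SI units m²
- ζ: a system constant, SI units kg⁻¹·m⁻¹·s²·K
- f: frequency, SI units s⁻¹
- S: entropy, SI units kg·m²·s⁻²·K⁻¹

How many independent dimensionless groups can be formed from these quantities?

There are 7 variables and 4 base dimensions (M, L, T, Θ).
The dimension matrix has rank 4.
Independent dimensionless groups: 7 − 4 = 3.

3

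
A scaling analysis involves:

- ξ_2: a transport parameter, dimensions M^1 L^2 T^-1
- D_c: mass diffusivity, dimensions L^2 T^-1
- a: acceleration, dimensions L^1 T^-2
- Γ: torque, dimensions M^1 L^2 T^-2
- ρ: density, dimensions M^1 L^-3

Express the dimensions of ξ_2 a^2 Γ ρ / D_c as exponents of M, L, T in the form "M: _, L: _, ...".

Collect each base-dimension exponent across the product:
  M: (1) − (0) + 2·(0) + (1) + (1) = 3
  L: (2) − (2) + 2·(1) + (2) + (-3) = 1
  T: (-1) − (-1) + 2·(-2) + (-2) + (0) = -6
So the dimensions are [M³ L T⁻⁶].

M: 3, L: 1, T: -6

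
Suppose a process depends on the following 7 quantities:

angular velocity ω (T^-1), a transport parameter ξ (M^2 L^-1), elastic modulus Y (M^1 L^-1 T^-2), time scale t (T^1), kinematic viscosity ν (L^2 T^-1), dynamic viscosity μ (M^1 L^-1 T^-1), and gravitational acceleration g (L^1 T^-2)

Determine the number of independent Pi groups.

There are 7 variables and 3 base dimensions (M, L, T).
The dimension matrix has rank 3.
Independent dimensionless groups: 7 − 3 = 4.

4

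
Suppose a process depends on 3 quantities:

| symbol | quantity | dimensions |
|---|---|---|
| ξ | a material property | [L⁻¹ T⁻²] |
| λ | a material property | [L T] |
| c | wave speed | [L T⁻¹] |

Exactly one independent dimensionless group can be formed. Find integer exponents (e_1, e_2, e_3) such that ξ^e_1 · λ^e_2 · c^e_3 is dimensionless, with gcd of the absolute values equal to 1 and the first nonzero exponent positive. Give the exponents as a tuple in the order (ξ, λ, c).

(2, 3, -1)

L: e_1·(-1) + e_2·(1) + e_3·(1) = 0
T: e_1·(-2) + e_2·(1) + e_3·(-1) = 0
Solving this homogeneous linear system for the smallest-integer solution (first nonzero entry positive) gives (2, 3, -1).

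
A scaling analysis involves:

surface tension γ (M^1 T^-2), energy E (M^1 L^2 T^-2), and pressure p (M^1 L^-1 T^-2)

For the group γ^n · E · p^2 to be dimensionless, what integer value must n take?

-3

Balance the M exponent: (1)·n from γ, plus (1) + 2·(1) = 3 from the rest, must sum to zero.
n + 3 = 0, so n = -3.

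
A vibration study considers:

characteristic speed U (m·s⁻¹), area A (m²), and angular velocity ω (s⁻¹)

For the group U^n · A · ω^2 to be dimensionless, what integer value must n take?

Balance the L exponent: (1)·n from U, plus (2) + 2·(0) = 2 from the rest, must sum to zero.
n + 2 = 0, so n = -2.

-2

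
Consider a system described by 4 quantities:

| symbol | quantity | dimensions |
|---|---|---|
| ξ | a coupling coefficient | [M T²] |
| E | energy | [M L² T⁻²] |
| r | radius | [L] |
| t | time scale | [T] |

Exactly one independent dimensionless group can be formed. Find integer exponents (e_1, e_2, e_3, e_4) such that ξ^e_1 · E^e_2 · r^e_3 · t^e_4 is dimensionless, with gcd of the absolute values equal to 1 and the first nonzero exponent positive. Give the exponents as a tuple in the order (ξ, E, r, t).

M: e_1·(1) + e_2·(1) + e_3·(0) + e_4·(0) = 0
L: e_1·(0) + e_2·(2) + e_3·(1) + e_4·(0) = 0
T: e_1·(2) + e_2·(-2) + e_3·(0) + e_4·(1) = 0
Solving this homogeneous linear system for the smallest-integer solution (first nonzero entry positive) gives (1, -1, 2, -4).

(1, -1, 2, -4)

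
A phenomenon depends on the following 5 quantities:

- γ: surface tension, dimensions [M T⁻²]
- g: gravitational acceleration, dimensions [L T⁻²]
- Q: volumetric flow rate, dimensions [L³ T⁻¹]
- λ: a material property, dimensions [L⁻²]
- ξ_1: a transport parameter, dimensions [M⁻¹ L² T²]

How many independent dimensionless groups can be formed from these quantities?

There are 5 variables and 3 base dimensions (M, L, T).
The dimension matrix has rank 3.
Independent dimensionless groups: 5 − 3 = 2.

2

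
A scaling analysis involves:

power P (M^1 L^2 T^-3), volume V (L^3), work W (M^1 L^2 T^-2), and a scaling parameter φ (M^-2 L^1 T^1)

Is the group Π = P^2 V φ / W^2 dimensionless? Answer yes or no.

no

Sum the exponent of each base dimension across the product:
  M: 2·[P]_M + [V]_M − 2·[W]_M + [φ]_M = 2·(1) + (0) − 2·(1) + (-2) = -2
  L: 2·[P]_L + [V]_L − 2·[W]_L + [φ]_L = 2·(2) + (3) − 2·(2) + (1) = 4
  T: 2·[P]_T + [V]_T − 2·[W]_T + [φ]_T = 2·(-3) + (0) − 2·(-2) + (1) = -1
Net dimensions [M⁻² L⁴ T⁻¹] ≠ [1] — not dimensionless.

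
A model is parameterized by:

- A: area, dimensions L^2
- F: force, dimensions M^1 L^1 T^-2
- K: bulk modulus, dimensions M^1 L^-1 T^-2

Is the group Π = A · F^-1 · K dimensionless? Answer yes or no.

yes

Sum the exponent of each base dimension across the product:
  M: [A]_M − [F]_M + [K]_M = (0) − (1) + (1) = 0
  L: [A]_L − [F]_L + [K]_L = (2) − (1) + (-1) = 0
  T: [A]_T − [F]_T + [K]_T = (0) − (-2) + (-2) = 0
  Θ: [A]_Θ − [F]_Θ + [K]_Θ = (0) − (0) + (0) = 0
All base exponents vanish — dimensionless.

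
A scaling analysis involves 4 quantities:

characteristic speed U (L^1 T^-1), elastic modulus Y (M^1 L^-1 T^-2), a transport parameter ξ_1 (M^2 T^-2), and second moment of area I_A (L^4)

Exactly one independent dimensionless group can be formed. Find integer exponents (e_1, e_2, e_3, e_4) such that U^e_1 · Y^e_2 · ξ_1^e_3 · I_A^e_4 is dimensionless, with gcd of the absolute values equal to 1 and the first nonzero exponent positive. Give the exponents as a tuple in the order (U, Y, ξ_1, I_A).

(2, -2, 1, -1)

M: e_1·(0) + e_2·(1) + e_3·(2) + e_4·(0) = 0
L: e_1·(1) + e_2·(-1) + e_3·(0) + e_4·(4) = 0
T: e_1·(-1) + e_2·(-2) + e_3·(-2) + e_4·(0) = 0
Solving this homogeneous linear system for the smallest-integer solution (first nonzero entry positive) gives (2, -2, 1, -1).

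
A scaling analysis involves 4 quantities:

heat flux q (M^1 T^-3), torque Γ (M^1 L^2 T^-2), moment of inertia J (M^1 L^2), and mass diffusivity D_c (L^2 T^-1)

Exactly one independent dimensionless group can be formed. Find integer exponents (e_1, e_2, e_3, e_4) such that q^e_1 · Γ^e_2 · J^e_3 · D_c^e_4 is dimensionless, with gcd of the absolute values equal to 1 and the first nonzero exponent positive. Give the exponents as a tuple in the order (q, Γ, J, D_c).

(1, -2, 1, 1)

M: e_1·(1) + e_2·(1) + e_3·(1) + e_4·(0) = 0
L: e_1·(0) + e_2·(2) + e_3·(2) + e_4·(2) = 0
T: e_1·(-3) + e_2·(-2) + e_3·(0) + e_4·(-1) = 0
Solving this homogeneous linear system for the smallest-integer solution (first nonzero entry positive) gives (1, -2, 1, 1).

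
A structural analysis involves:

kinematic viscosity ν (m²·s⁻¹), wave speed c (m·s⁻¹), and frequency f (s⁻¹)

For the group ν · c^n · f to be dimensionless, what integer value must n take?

-2

Balance the L exponent: (1)·n from c, plus (2) + (0) = 2 from the rest, must sum to zero.
n + 2 = 0, so n = -2.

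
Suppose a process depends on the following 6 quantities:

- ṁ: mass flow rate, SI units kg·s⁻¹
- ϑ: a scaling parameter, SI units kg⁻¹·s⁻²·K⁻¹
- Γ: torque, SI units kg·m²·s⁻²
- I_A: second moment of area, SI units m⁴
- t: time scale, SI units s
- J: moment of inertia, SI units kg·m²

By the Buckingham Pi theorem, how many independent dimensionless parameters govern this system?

There are 6 variables and 4 base dimensions (M, L, T, Θ).
The dimension matrix has rank 4.
Independent dimensionless groups: 6 − 4 = 2.

2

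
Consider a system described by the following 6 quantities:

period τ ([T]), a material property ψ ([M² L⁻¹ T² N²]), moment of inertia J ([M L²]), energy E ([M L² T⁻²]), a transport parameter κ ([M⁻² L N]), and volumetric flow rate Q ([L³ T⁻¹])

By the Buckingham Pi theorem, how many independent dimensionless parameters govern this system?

2

There are 6 variables and 4 base dimensions (M, L, T, N).
The dimension matrix has rank 4.
Independent dimensionless groups: 6 − 4 = 2.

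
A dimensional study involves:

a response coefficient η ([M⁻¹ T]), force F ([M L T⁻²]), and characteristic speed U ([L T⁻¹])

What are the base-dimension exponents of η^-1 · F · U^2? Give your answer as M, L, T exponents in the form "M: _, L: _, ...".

M: 2, L: 3, T: -5

Collect each base-dimension exponent across the product:
  M: −(-1) + (1) + 2·(0) = 2
  L: −(0) + (1) + 2·(1) = 3
  T: −(1) + (-2) + 2·(-1) = -5
So the dimensions are [M² L³ T⁻⁵].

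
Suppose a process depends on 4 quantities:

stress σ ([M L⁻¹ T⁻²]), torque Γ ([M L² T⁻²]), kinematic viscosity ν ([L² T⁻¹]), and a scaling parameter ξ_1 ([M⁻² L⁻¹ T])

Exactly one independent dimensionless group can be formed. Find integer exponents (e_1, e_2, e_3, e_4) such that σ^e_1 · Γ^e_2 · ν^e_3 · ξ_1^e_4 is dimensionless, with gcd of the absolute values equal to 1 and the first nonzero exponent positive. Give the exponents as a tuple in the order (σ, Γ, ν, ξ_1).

M: e_1·(1) + e_2·(1) + e_3·(0) + e_4·(-2) = 0
L: e_1·(-1) + e_2·(2) + e_3·(2) + e_4·(-1) = 0
T: e_1·(-2) + e_2·(-2) + e_3·(-1) + e_4·(1) = 0
Solving this homogeneous linear system for the smallest-integer solution (first nonzero entry positive) gives (1, -3, 3, -1).

(1, -3, 3, -1)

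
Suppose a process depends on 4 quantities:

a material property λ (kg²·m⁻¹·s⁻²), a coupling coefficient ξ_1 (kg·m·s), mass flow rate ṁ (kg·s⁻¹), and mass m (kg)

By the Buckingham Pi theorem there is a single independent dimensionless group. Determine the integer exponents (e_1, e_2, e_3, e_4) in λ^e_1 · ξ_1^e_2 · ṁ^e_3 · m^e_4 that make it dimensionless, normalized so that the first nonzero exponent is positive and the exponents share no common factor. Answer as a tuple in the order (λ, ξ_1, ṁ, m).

M: e_1·(2) + e_2·(1) + e_3·(1) + e_4·(1) = 0
L: e_1·(-1) + e_2·(1) + e_3·(0) + e_4·(0) = 0
T: e_1·(-2) + e_2·(1) + e_3·(-1) + e_4·(0) = 0
Solving this homogeneous linear system for the smallest-integer solution (first nonzero entry positive) gives (1, 1, -1, -2).

(1, 1, -1, -2)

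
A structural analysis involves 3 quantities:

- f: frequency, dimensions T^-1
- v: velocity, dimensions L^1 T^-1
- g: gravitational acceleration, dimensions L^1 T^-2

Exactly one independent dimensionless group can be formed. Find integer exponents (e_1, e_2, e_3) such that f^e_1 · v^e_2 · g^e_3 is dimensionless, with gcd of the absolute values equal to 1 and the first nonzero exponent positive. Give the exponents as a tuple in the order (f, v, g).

L: e_1·(0) + e_2·(1) + e_3·(1) = 0
T: e_1·(-1) + e_2·(-1) + e_3·(-2) = 0
Solving this homogeneous linear system for the smallest-integer solution (first nonzero entry positive) gives (1, 1, -1).

(1, 1, -1)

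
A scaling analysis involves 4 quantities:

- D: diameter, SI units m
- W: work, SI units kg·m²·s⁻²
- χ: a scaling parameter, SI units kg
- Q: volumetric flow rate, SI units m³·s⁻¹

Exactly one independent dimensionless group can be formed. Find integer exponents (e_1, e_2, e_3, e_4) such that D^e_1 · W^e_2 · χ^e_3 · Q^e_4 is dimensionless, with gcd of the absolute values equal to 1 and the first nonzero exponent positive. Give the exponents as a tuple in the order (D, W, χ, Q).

M: e_1·(0) + e_2·(1) + e_3·(1) + e_4·(0) = 0
L: e_1·(1) + e_2·(2) + e_3·(0) + e_4·(3) = 0
T: e_1·(0) + e_2·(-2) + e_3·(0) + e_4·(-1) = 0
Solving this homogeneous linear system for the smallest-integer solution (first nonzero entry positive) gives (4, 1, -1, -2).

(4, 1, -1, -2)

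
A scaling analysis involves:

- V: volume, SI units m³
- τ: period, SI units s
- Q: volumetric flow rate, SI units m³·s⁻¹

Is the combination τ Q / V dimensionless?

Sum the exponent of each base dimension across the product:
  M: −[V]_M + [τ]_M + [Q]_M = −(0) + (0) + (0) = 0
  L: −[V]_L + [τ]_L + [Q]_L = −(3) + (0) + (3) = 0
  T: −[V]_T + [τ]_T + [Q]_T = −(0) + (1) + (-1) = 0
All base exponents vanish — dimensionless.

yes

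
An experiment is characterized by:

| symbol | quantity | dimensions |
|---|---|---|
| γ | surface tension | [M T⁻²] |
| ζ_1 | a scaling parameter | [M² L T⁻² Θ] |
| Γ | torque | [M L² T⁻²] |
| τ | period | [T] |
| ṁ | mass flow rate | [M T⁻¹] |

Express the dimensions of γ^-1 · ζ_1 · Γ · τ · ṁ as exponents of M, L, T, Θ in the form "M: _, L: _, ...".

M: 3, L: 3, T: -2, Θ: 1

Collect each base-dimension exponent across the product:
  M: −(1) + (2) + (1) + (0) + (1) = 3
  L: −(0) + (1) + (2) + (0) + (0) = 3
  T: −(-2) + (-2) + (-2) + (1) + (-1) = -2
  Θ: −(0) + (1) + (0) + (0) + (0) = 1
So the dimensions are [M³ L³ T⁻² Θ].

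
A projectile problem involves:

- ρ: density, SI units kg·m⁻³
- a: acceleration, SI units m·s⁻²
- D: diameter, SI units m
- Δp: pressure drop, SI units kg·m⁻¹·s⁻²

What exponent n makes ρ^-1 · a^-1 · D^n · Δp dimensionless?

-1

Balance the L exponent: (1)·n from D, plus −(-3) − (1) + (-1) = 1 from the rest, must sum to zero.
n + 1 = 0, so n = -1.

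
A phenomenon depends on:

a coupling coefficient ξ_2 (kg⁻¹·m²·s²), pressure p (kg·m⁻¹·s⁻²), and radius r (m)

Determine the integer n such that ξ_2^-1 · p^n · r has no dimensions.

Balance the M exponent: (1)·n from p, plus −(-1) + (0) = 1 from the rest, must sum to zero.
n + 1 = 0, so n = -1.

-1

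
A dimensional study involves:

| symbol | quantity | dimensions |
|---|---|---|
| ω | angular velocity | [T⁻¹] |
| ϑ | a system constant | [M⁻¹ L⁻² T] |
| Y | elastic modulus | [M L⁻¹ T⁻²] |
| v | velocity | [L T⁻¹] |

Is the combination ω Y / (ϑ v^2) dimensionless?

no

Sum the exponent of each base dimension across the product:
  M: [ω]_M − [ϑ]_M + [Y]_M − 2·[v]_M = (0) − (-1) + (1) − 2·(0) = 2
  L: [ω]_L − [ϑ]_L + [Y]_L − 2·[v]_L = (0) − (-2) + (-1) − 2·(1) = -1
  T: [ω]_T − [ϑ]_T + [Y]_T − 2·[v]_T = (-1) − (1) + (-2) − 2·(-1) = -2
Net dimensions [M² L⁻¹ T⁻²] ≠ [1] — not dimensionless.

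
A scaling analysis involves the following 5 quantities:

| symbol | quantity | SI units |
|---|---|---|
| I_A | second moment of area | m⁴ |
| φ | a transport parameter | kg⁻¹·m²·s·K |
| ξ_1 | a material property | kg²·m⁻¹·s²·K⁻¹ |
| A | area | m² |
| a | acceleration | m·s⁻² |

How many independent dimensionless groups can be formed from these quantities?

There are 5 variables and 4 base dimensions (M, L, T, Θ).
The dimension matrix has rank 4.
Independent dimensionless groups: 5 − 4 = 1.

1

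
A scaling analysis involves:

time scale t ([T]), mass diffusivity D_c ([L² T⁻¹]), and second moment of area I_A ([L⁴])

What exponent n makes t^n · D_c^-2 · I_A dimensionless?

Balance the T exponent: (1)·n from t, plus −2·(-1) + (0) = 2 from the rest, must sum to zero.
n + 2 = 0, so n = -2.

-2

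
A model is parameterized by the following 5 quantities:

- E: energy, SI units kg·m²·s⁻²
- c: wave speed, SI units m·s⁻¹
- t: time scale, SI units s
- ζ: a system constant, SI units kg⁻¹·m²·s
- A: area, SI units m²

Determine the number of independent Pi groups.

There are 5 variables and 3 base dimensions (M, L, T).
The dimension matrix has rank 3.
Independent dimensionless groups: 5 − 3 = 2.

2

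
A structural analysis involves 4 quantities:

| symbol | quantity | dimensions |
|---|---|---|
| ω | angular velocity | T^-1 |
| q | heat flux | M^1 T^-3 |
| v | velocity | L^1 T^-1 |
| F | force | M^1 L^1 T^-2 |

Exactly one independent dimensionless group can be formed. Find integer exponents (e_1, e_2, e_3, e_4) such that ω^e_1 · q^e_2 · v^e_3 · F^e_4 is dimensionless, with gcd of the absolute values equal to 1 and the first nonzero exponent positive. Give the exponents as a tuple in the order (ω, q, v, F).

(2, -1, -1, 1)

M: e_1·(0) + e_2·(1) + e_3·(0) + e_4·(1) = 0
L: e_1·(0) + e_2·(0) + e_3·(1) + e_4·(1) = 0
T: e_1·(-1) + e_2·(-3) + e_3·(-1) + e_4·(-2) = 0
Solving this homogeneous linear system for the smallest-integer solution (first nonzero entry positive) gives (2, -1, -1, 1).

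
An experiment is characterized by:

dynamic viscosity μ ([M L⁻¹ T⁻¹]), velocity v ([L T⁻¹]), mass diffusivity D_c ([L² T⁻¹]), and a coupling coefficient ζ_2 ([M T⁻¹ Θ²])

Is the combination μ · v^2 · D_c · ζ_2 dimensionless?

no

Sum the exponent of each base dimension across the product:
  M: [μ]_M + 2·[v]_M + [D_c]_M + [ζ_2]_M = (1) + 2·(0) + (0) + (1) = 2
  L: [μ]_L + 2·[v]_L + [D_c]_L + [ζ_2]_L = (-1) + 2·(1) + (2) + (0) = 3
  T: [μ]_T + 2·[v]_T + [D_c]_T + [ζ_2]_T = (-1) + 2·(-1) + (-1) + (-1) = -5
  Θ: [μ]_Θ + 2·[v]_Θ + [D_c]_Θ + [ζ_2]_Θ = (0) + 2·(0) + (0) + (2) = 2
Net dimensions [M² L³ T⁻⁵ Θ²] ≠ [1] — not dimensionless.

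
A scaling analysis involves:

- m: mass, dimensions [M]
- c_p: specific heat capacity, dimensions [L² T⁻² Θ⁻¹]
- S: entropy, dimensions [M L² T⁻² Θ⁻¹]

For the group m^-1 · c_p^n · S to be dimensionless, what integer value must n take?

Balance the L exponent: (2)·n from c_p, plus −(0) + (2) = 2 from the rest, must sum to zero.
2n + 2 = 0, so n = -1.

-1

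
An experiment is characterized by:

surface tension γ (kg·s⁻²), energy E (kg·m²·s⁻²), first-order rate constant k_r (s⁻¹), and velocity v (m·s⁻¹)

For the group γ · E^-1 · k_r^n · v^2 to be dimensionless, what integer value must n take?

-2

Balance the T exponent: (-1)·n from k_r, plus (-2) − (-2) + 2·(-1) = -2 from the rest, must sum to zero.
−n − 2 = 0, so n = -2.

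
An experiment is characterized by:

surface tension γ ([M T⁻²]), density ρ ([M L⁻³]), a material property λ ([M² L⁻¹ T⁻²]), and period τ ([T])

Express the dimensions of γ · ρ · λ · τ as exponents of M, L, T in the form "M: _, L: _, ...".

Collect each base-dimension exponent across the product:
  M: (1) + (1) + (2) + (0) = 4
  L: (0) + (-3) + (-1) + (0) = -4
  T: (-2) + (0) + (-2) + (1) = -3
So the dimensions are [M⁴ L⁻⁴ T⁻³].

M: 4, L: -4, T: -3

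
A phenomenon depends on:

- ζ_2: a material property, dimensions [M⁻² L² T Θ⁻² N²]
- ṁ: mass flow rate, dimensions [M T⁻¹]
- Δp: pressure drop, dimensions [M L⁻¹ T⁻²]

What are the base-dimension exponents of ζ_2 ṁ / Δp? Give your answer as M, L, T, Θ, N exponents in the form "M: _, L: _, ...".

Collect each base-dimension exponent across the product:
  M: (-2) + (1) − (1) = -2
  L: (2) + (0) − (-1) = 3
  T: (1) + (-1) − (-2) = 2
  Θ: (-2) + (0) − (0) = -2
  N: (2) + (0) − (0) = 2
So the dimensions are [M⁻² L³ T² Θ⁻² N²].

M: -2, L: 3, T: 2, Θ: -2, N: 2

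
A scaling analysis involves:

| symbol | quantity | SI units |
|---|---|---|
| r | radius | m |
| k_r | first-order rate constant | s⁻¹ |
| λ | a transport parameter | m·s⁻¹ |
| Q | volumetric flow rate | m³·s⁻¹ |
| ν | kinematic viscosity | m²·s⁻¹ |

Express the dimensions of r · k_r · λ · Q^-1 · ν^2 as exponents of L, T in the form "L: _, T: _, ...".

L: 3, T: -3

Collect each base-dimension exponent across the product:
  L: (1) + (0) + (1) − (3) + 2·(2) = 3
  T: (0) + (-1) + (-1) − (-1) + 2·(-1) = -3
So the dimensions are [L³ T⁻³].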